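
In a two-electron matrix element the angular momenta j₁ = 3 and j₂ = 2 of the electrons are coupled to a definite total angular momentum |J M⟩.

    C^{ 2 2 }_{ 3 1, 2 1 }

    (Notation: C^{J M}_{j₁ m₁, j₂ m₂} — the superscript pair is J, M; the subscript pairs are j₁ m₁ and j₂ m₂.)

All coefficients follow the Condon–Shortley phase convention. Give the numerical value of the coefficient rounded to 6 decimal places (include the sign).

√[5·3!3!1!/8! · 4!2!3!1!4!0!] = √(216/7)
  +(−1)^2/∏(2,1,0,1,3,0)! = 1/12  (running 1/12)
⟨..|..⟩ = √(216/7)·(1/12) = +0.462910

+√(3/14) = +0.462910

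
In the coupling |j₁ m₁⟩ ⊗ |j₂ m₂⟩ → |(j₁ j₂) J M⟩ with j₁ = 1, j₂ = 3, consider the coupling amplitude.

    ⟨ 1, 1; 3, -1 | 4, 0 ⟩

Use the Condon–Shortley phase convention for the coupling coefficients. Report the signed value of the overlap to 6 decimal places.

√[9·0!2!6!/9! · 2!0!2!4!4!4!] = √(13824/7)
  +(−1)^0/∏(0,0,0,2,2,4)! = 1/96  (running 1/96)
⟨..|..⟩ = √(13824/7)·(1/96) = +0.462910

+0.462910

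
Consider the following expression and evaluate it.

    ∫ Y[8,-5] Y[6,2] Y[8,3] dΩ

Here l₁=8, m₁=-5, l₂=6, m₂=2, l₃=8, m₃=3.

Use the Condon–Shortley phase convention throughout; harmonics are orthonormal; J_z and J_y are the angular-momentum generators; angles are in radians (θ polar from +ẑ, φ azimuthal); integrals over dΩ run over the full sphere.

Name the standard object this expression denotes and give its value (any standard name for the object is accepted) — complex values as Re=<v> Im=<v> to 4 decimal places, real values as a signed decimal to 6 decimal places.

This is a Gaunt coefficient — the integral of a triple product of spherical harmonics over the sphere.
Rules hold: Σm=0, L=22 even, 2≤8≤14.
N = 17·13·17 = 3757
Δ = 6!·10!·6!/23! = 1/13742520792
Racah Σ t=0..6: t=0:+1/41803776000 t=1:−1/435456000 t=2:+1/39813120 t=3:−1/18662400 t=4:+1/39813120 t=5:−1/435456000 t=6:+1/41803776000 = -11/1393459200
⇒ 3j(8 6 8; 0 0 0)² = 600/96577, sgn -1
Racah Σ t=3..6: t=3:−1/15676416000 t=4:+1/836075520 t=5:−1/348364800 t=6:+1/1045094400 = -7/8957952000
⇒ 3j(8 6 8; -5 2 3)² = 343/44574, sgn +1
4πI² = N·(3j₀)²·(3jₘ)² = 34300/190969
I = -1·√(0.17961/4π) = -0.11955306

Gaunt coefficient, -0.119553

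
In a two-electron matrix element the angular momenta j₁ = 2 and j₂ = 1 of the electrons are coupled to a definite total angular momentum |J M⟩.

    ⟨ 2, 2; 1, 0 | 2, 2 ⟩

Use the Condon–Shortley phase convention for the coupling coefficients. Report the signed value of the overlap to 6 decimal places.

+0.816497  (= +√(2/3))

j₁+j₂−J=1  J+j₁−j₂=3  J−j₁+j₂=1  j₁+j₂+J+1=6
(j₁±m₁, j₂±m₂, J±M) = (4,0,1,1,4,0)
P² = 24
sum k=0..0:
  [0] +1/6 = 1/6
S = 1/6
C² = P²·S² = 2/3 ; C = +0.816497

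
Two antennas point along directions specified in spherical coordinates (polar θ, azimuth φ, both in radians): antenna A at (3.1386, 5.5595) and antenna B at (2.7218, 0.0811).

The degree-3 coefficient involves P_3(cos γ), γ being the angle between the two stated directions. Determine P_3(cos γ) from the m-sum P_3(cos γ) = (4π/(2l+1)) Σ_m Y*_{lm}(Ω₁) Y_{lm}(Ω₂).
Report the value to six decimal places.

0.537951

Term-by-term m-sum for l=3 (normalisation 4π/7 = 1.795196):
  [-3]  conj(Y_{3,-3})(Ω₁) = -0.000000-0.000000i ; Y_{3,-3}(Ω₂) = +0.027416-0.006805i ; Δ = -0.000000-0.000000i
  [-2]  conj(Y_{3,-2})(Ω₁) = -0.000001+0.000009i ; Y_{3,-2}(Ω₂) = -0.152991+0.025035i ; Δ = -0.000000-0.000001i
  [-1]  conj(Y_{3,-1})(Ω₁) = +0.002899-0.002562i ; Y_{3,-1}(Ω₂) = +0.416102-0.033820i ; Δ = +0.001120-0.001164i
  [+0]  conj(Y_{3,0})(Ω₁) = -0.746333-0.000000i ; Y_{3,0}(Ω₂) = -0.398512+0.000000i ; Δ = +0.297422+0.000000i
  [+1]  conj(Y_{3,1})(Ω₁) = -0.002899-0.002562i ; Y_{3,1}(Ω₂) = -0.416102-0.033820i ; Δ = +0.001120+0.001164i
  [+2]  conj(Y_{3,2})(Ω₁) = -0.000001-0.000009i ; Y_{3,2}(Ω₂) = -0.152991-0.025035i ; Δ = -0.000000+0.000001i
  [+3]  conj(Y_{3,3})(Ω₁) = +0.000000-0.000000i ; Y_{3,3}(Ω₂) = -0.027416-0.006805i ; Δ = -0.000000+0.000000i
Accumulated sum +0.299662-0.000000i; after 4π/(2l+1) scaling, +0.537951-0.000000i ⇒ P_3 = 0.537951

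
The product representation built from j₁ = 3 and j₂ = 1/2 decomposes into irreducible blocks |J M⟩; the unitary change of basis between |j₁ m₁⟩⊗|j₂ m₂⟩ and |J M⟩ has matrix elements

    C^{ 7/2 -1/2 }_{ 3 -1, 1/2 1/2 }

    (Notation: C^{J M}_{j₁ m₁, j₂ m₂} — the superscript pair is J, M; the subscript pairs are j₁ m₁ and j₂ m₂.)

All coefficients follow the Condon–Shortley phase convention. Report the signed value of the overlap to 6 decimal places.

√[8·0!6!1!/8! · 2!4!1!0!3!4!] = √(6912/7)
  +(−1)^0/∏(0,0,4,1,2,0)! = 1/48  (running 1/48)
⟨..|..⟩ = √(6912/7)·(1/48) = +0.654654

+√(3/7) = +0.654654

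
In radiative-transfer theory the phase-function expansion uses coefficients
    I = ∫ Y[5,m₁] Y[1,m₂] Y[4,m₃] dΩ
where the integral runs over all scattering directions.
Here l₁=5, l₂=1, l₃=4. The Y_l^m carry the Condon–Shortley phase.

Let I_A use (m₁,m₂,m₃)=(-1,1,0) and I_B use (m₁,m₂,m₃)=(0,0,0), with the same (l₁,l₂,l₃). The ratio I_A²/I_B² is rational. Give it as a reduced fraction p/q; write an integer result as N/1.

3/5

Shared (l₁,l₂,l₃)=(5,1,4): N and (l;000)² cancel in I_A²/I_B².
A: Δ = 2!·8!·0!/11! = 1/495; Racah Σ t=2..2: t=2:+1/1152 = 1/1152; ⇒ 3j(5 1 4; -1 1 0)² = 1/33, sgn +1
B: Δ = 2!·8!·0!/11! = 1/495; Racah Σ t=1..1: t=1:−1/576 = -1/576; ⇒ 3j(5 1 4; 0 0 0)² = 5/99, sgn -1
I_A²/I_B² = (1/33)/(5/99) = 3/5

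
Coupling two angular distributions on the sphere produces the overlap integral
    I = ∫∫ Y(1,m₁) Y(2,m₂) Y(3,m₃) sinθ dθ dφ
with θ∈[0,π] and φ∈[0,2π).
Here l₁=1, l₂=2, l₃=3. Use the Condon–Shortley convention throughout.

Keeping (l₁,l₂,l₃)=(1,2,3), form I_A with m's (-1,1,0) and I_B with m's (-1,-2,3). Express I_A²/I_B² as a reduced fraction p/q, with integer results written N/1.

Same 1,2,3: normalisation and zero-m 3j drop out of the ratio.
A: Δ: 0! 2! 4! / 7! → 1/105; sum: t=0:+1/12 = 1/12; 3j²(1 2 3; -1 1 0) = Δ·Π!·Σ² = 1/35  (sign -1)
B: Δ: 0! 2! 4! / 7! → 1/105; sum: t=0:+1/48 = 1/48; 3j²(1 2 3; -1 -2 3) = Δ·Π!·Σ² = 1/7  (sign +1)
I_A²/I_B² = (1/35)/(1/7) = 1/5

1/5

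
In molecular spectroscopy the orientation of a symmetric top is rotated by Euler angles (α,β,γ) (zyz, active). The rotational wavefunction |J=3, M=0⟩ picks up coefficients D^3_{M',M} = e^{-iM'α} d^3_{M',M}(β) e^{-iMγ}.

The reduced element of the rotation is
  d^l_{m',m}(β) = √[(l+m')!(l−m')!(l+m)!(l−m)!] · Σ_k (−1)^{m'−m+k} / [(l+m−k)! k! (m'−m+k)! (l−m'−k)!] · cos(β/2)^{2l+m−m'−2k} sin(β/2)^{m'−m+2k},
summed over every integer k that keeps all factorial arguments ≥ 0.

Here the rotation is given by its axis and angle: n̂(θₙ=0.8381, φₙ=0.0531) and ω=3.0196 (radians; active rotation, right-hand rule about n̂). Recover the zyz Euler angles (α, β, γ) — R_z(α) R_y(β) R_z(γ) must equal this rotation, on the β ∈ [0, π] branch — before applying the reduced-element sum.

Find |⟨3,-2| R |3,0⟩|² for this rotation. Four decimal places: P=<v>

P=0.0188

Axis–angle → zyz. n̂ = (sinθₙcosφₙ, sinθₙsinφₙ, cosθₙ) = (+0.742326, +0.039455, +0.668876), ω = 3.0196.
R = I cosω + sinω [n̂]ₓ + (1−cosω) n̂n̂ᵀ gives
  R = [+0.105432, -0.023037, +0.994160; +0.139754, -0.989466, -0.037749; +0.984557, +0.142918, -0.101102]
β = atan2(√(R₁₃²+R₂₃²), R₃₃) = 1.672071; α = atan2(R₂₃, R₁₃) mod 2π = 6.245232; γ = atan2(R₃₂, −R₃₁) mod 2π = 2.997440
Split into d^3_{-2,0}(β=1.6721) × two z-phases.
Half-angle: c=0.670410, s=0.741991. N=√(1·120·6·6)=65.726707
Admissible k: 2..3 (factorial args all ≥0)
  k=2: (−1)^0·65.7267/(12)·0.6704^4·0.7420^2 = +0.609143
  k=3: (−1)^1·65.7267/(12)·0.6704^2·0.7420^4 = -0.746167
d^3_{-2,0}(1.6721) = +0.609143 -0.746167 = -0.137024
|D^3_{-2,0}|² = |d^3_{-2,0}(β)|² = (-0.137024)² = 0.018776 (the z-rotation phases have unit modulus)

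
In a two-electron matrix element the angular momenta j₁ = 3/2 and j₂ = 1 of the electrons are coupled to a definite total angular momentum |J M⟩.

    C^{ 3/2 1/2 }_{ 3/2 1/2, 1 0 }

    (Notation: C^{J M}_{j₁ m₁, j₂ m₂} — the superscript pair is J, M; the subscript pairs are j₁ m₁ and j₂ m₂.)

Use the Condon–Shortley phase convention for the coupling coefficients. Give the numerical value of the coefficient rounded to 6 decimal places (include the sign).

+0.258199

√[4·1!2!1!/5! · 2!1!1!1!2!1!] = √(4/15)
  +(−1)^0/∏(0,1,1,1,1,0)! = 1  (running 1)
  +(−1)^1/∏(1,0,0,0,2,1)! = -1/2  (running 1/2)
⟨..|..⟩ = √(4/15)·(1/2) = +0.258199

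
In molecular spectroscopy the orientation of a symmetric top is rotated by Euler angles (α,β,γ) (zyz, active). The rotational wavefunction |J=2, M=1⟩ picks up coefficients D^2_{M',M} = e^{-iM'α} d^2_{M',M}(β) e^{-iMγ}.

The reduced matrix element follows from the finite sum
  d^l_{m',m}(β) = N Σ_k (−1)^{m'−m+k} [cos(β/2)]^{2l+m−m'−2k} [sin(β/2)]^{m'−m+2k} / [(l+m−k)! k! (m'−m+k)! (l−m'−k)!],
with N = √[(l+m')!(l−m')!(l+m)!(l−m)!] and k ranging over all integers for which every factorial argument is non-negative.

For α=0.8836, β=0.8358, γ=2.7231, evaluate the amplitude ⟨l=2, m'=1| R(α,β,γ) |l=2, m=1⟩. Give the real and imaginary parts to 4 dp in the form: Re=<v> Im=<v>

First d^2_{1,1}(β=0.8358), then the phase factors e^{-i(1)α} and e^{-i(1)γ}:
Half-angle: c=0.913943, s=0.405842. N=√(6·1·6·1)=6.000000
k: max(0,(1)−(1))=0 … min(2+(1),2−(1))=1
  k=0: (−1)^0·6.0000/(6)·0.9139^4·0.4058^0 = +0.697713
  k=1: (−1)^1·6.0000/(2)·0.9139^2·0.4058^2 = -0.412737
d^2_{1,1}(0.8358) = +0.697713 -0.412737 = +0.284976
D = (+0.634372-0.773028i)·(+0.284976)·(-0.913703-0.406384i) = -0.254704+0.127817i

Re=-0.2547 Im=0.1278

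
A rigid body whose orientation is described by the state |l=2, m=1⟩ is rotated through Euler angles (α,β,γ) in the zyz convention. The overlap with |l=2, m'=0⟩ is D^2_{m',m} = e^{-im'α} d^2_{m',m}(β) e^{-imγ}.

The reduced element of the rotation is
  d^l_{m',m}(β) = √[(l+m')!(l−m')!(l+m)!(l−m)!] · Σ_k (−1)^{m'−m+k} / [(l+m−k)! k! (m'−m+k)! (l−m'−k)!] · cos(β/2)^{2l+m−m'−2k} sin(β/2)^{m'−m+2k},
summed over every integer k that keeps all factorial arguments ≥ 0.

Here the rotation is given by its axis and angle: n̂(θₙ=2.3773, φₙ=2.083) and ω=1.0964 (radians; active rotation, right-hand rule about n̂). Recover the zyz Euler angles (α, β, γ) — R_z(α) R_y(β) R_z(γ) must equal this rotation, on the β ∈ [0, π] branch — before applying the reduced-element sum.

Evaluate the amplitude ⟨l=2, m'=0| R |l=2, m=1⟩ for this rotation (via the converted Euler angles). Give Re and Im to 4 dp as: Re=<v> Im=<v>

Axis–angle → zyz. n̂ = (sinθₙcosφₙ, sinθₙsinφₙ, cosθₙ) = (-0.339162, +0.603216, -0.721872), ω = 1.0964.
R = I cosω + sinω [n̂]ₓ + (1−cosω) n̂n̂ᵀ gives
  R = [+0.519286, +0.531023, +0.669594; -0.753287, +0.654455, +0.065175; -0.403610, -0.538241, +0.739862]
β = atan2(√(R₁₃²+R₂₃²), R₃₃) = 0.737931; α = atan2(R₂₃, R₁₃) mod 2π = 0.097029; γ = atan2(R₃₂, −R₃₁) mod 2π = 5.355807
First d^2_{0,1}(β=0.7379), then the phase factors e^{-i(0)α} and e^{-i(1)γ}:
c=cos(0.737931/2)=0.932701, s=sin(0.737931/2)=0.360651; N=√[2·2·6·1]=4.898979
The bounds max(0,m−m')=1 and min(l+m,l−m')=2 give 2 terms
  k=1: (−1)^0·4.8990/(2)·0.9327^3·0.3607^1 = +0.716786
  k=2: (−1)^1·4.8990/(2)·0.9327^1·0.3607^3 = -0.107171
d^2_{0,1}(0.7379) = +0.716786 -0.107171 = +0.609615
Phases: e^{-i·(0)·0.0970}=+1.000000+0.000000i, e^{-i·(1)·5.3558}=+0.599933+0.800050i ⇒ D=+0.365728+0.487723i

Re=0.3657 Im=0.4877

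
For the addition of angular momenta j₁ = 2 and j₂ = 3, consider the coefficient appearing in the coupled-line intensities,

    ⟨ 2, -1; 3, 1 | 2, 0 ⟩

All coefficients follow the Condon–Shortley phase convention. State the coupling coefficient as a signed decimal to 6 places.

triangle: 3!×1!×3!/8! = 36/40320
(j±m)!: 1!×3!×4!×2!×2!×2! = 1152
prefactor² = (2J+1)×Δ×N² = 36/7
  k=2: +1/(2!×1!×1!×2!×0!×1!) = 1/4
  k=3: −1/(3!×0!×0!×1!×1!×2!) = -1/12
Σ = 1/6  ⇒  CG² = 36/7×(1/6)² = 1/7
CG = +√(1/7) = +0.377964

+√(1/7) ≈ +0.377964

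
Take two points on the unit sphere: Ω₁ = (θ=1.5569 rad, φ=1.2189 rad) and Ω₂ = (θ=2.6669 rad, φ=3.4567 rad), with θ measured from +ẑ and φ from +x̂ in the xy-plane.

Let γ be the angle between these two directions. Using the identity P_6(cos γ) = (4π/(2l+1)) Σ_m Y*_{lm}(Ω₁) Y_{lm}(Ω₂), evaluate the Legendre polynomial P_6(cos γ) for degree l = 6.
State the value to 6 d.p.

Expand P_6 via completeness: Σ_{m} conj(Y_{6,m}) at Ω₁ times Y_{6,m} at Ω₂ —
  [-6]  conj(Y_{6,-6})(Ω₁) = +0.248468+0.413961i ; Y_{6,-6}(Ω₂) = -0.001385-0.004181i ; Δ = +0.001387-0.001612i
  [-5]  conj(Y_{6,-5})(Ω₁) = +0.022830-0.004360i ; Y_{6,-5}(Ω₂) = -0.000141-0.029690i ; Δ = -0.000133-0.000677i
  [-4]  conj(Y_{6,-4})(Ω₁) = -0.057827+0.351156i ; Y_{6,-4}(Ω₂) = +0.036627-0.114197i ; Δ = +0.037983+0.019465i
  [-3]  conj(Y_{6,-3})(Ω₁) = +0.023608+0.013364i ; Y_{6,-3}(Ω₂) = +0.184684-0.255723i ; Δ = +0.007777-0.003569i
  [-2]  conj(Y_{6,-2})(Ω₁) = -0.247397+0.209989i ; Y_{6,-2}(Ω₂) = +0.407471-0.297227i ; Δ = -0.038393+0.159098i
  [-1]  conj(Y_{6,-1})(Ω₁) = +0.009854+0.026836i ; Y_{6,-1}(Ω₂) = +0.305650-0.099632i ; Δ = +0.005685+0.007221i
  [+0]  conj(Y_{6,0})(Ω₁) = -0.316558-0.000000i ; Y_{6,0}(Ω₂) = -0.299142+0.000000i ; Δ = +0.094696+0.000000i
  [+1]  conj(Y_{6,1})(Ω₁) = -0.009854+0.026836i ; Y_{6,1}(Ω₂) = -0.305650-0.099632i ; Δ = +0.005685-0.007221i
  [+2]  conj(Y_{6,2})(Ω₁) = -0.247397-0.209989i ; Y_{6,2}(Ω₂) = +0.407471+0.297227i ; Δ = -0.038393-0.159098i
  [+3]  conj(Y_{6,3})(Ω₁) = -0.023608+0.013364i ; Y_{6,3}(Ω₂) = -0.184684-0.255723i ; Δ = +0.007777+0.003569i
  [+4]  conj(Y_{6,4})(Ω₁) = -0.057827-0.351156i ; Y_{6,4}(Ω₂) = +0.036627+0.114197i ; Δ = +0.037983-0.019465i
  [+5]  conj(Y_{6,5})(Ω₁) = -0.022830-0.004360i ; Y_{6,5}(Ω₂) = +0.000141-0.029690i ; Δ = -0.000133+0.000677i
  [+6]  conj(Y_{6,6})(Ω₁) = +0.248468-0.413961i ; Y_{6,6}(Ω₂) = -0.001385+0.004181i ; Δ = +0.001387+0.001612i
Σ over m = +0.123310+0.000000i; ×(4π/13) → +0.119197+0.000000i. Real part: 0.119197

0.119197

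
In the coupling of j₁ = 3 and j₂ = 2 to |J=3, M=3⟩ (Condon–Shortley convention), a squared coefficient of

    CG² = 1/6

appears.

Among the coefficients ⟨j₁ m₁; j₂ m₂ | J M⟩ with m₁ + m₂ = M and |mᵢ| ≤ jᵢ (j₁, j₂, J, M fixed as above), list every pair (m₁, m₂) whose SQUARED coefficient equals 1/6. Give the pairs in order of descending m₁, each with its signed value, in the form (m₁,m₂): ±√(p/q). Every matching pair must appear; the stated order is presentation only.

Admissible pairs with m₁+m₂ = M = 3: (1,2), (2,1), (3,0)
  (m₁,m₂)=(3,0): CG² = 5/12, CG = +√(5/12)
  (m₁,m₂)=(2,1): CG² = 5/12, CG = −√(5/12)
  (m₁,m₂)=(1,2): CG² = 1/6, CG = +√(1/6)   ← matches the target
Pairs with CG² = 1/6: (1,2): +√(1/6)

(1,2): +√(1/6)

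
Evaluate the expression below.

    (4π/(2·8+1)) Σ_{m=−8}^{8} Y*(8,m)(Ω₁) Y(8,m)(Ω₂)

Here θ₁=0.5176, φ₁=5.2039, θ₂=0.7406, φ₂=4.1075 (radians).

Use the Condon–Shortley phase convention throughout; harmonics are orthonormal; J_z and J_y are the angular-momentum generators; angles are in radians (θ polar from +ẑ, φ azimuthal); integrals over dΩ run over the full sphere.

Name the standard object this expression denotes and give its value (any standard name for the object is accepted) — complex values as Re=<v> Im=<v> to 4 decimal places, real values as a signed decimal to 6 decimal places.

Legendre polynomial (addition theorem), +0.013693

This sum is the spherical-harmonic addition theorem: it equals the Legendre polynomial P_l(cos γ) of the angle γ between the two directions.
Term-by-term m-sum for l=8 (normalisation 4π/17 = 0.739198):
  term(m=-8) = -0.00003 + 0.00002j   from Y*(Ω₁)=-0.00130 - 0.00132j, Y(Ω₂)=0.00280 - 0.02196j
  term(m=-7) = 0.00022 + 0.00124j   from Y*(Ω₁)=0.00383 - 0.01243j, Y(Ω₂)=-0.08601 + 0.04458j
  term(m=-6) = 0.01390 + 0.00423j   from Y*(Ω₁)=0.05599 - 0.01092j, Y(Ω₂)=0.22500 + 0.11936j
  term(m=-5) = 0.05271 - 0.05440j   from Y*(Ω₁)=0.11029 + 0.13526j, Y(Ω₂)=-0.05073 - 0.43103j
  term(m=-4) = -0.05153 - 0.15203j   from Y*(Ω₁)=-0.14392 + 0.34497j, Y(Ω₂)=-0.32228 + 0.28383j
  term(m=-3) = -0.04137 - 0.00615j   from Y*(Ω₁)=-0.51315 + 0.04955j, Y(Ω₂)=0.07872 + 0.01959j
  term(m=-2) = 0.06259 - 0.08730j   from Y*(Ω₁)=-0.17319 - 0.25991j, Y(Ω₂)=0.12148 + 0.32176j
  term(m=-1) = 0.02816 + 0.05484j   from Y*(Ω₁)=-0.11249 + 0.21013j, Y(Ω₂)=0.14708 - 0.21274j
  term(m=+0) = -0.11078 + 0.00000j   from Y*(Ω₁)=-0.40662 + 0.00000j, Y(Ω₂)=0.27243 + 0.00000j
  term(m=+1) = 0.02816 - 0.05484j   from Y*(Ω₁)=0.11249 + 0.21013j, Y(Ω₂)=-0.14708 - 0.21274j
  term(m=+2) = 0.06259 + 0.08730j   from Y*(Ω₁)=-0.17319 + 0.25991j, Y(Ω₂)=0.12148 - 0.32176j
  term(m=+3) = -0.04137 + 0.00615j   from Y*(Ω₁)=0.51315 + 0.04955j, Y(Ω₂)=-0.07872 + 0.01959j
  term(m=+4) = -0.05153 + 0.15203j   from Y*(Ω₁)=-0.14392 - 0.34497j, Y(Ω₂)=-0.32228 - 0.28383j
  term(m=+5) = 0.05271 + 0.05440j   from Y*(Ω₁)=-0.11029 + 0.13526j, Y(Ω₂)=0.05073 - 0.43103j
  term(m=+6) = 0.01390 - 0.00423j   from Y*(Ω₁)=0.05599 + 0.01092j, Y(Ω₂)=0.22500 - 0.11936j
  term(m=+7) = 0.00022 - 0.00124j   from Y*(Ω₁)=-0.00383 - 0.01243j, Y(Ω₂)=0.08601 + 0.04458j
  term(m=+8) = -0.00003 - 0.00002j   from Y*(Ω₁)=-0.00130 + 0.00132j, Y(Ω₂)=0.00280 + 0.02196j
Accumulated sum 0.01852 + 0.00000j; after 4π/(2l+1) scaling, 0.01369 + 0.00000j ⇒ P_8 = 0.013693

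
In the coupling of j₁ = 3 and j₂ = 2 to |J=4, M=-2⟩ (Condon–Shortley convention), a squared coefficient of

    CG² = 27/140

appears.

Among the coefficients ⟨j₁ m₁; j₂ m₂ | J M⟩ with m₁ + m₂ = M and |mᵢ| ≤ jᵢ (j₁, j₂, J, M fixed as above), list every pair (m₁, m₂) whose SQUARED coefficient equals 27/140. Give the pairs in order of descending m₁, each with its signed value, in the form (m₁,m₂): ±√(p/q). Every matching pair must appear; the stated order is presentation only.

Admissible pairs with m₁+m₂ = M = -2: (-3,1), (-2,0), (-1,-1), (0,-2)
  (m₁,m₂)=(0,-2): CG² = 3/7, CG = +√(3/7)
  (m₁,m₂)=(-1,-1): CG² = 1/28, CG = +√(1/28)
  (m₁,m₂)=(-2,0): CG² = 12/35, CG = −√(12/35)
  (m₁,m₂)=(-3,1): CG² = 27/140, CG = −√(27/140)   ← matches the target
Pairs with CG² = 27/140: (-3,1): −√(27/140)

(-3,1): −√(27/140)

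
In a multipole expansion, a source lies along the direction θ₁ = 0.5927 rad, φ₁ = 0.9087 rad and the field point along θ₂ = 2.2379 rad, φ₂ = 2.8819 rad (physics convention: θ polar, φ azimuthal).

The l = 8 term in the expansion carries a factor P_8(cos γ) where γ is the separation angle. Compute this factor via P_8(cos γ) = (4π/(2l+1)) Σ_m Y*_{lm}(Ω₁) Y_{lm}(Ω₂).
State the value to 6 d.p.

Term-by-term m-sum for l=8 (normalisation 4π/17 = 0.739198):
  [-8]  conj(Y_{8,-8})(Ω₁) = 0.00270 + 0.00408j ; Y_{8,-8}(Ω₂) = -0.03630 + 0.06539j ; Δ = -0.00036 + 0.00003j
  [-7]  conj(Y_{8,-7})(Ω₁) = 0.02893 + 0.00225j ; Y_{8,-7}(Ω₂) = -0.05762 + 0.22846j ; Δ = -0.00218 + 0.00648j
  [-6]  conj(Y_{8,-6})(Ω₁) = 0.07185 - 0.07872j ; Y_{8,-6}(Ω₂) = 0.00530 + 0.41963j ; Δ = 0.03341 + 0.02973j
  [-5]  conj(Y_{8,-5})(Ω₁) = -0.04513 - 0.26468j ; Y_{8,-5}(Ω₂) = 0.11105 + 0.39764j ; Δ = 0.10024 - 0.04734j
  [-4]  conj(Y_{8,-4})(Ω₁) = -0.40261 - 0.21641j ; Y_{8,-4}(Ω₂) = 0.03740 + 0.06354j ; Δ = -0.00131 - 0.03368j
  [-3]  conj(Y_{8,-3})(Ω₁) = -0.41263 + 0.18204j ; Y_{8,-3}(Ω₂) = -0.23081 - 0.22791j ; Δ = 0.13673 + 0.05203j
  [-2]  conj(Y_{8,-2})(Ω₁) = -0.01434 + 0.05698j ; Y_{8,-2}(Ω₂) = -0.22482 - 0.12854j ; Δ = 0.01055 - 0.01097j
  [-1]  conj(Y_{8,-1})(Ω₁) = -0.24358 - 0.31249j ; Y_{8,-1}(Ω₂) = 0.21017 + 0.05584j ; Δ = -0.03374 - 0.07928j
  [+0]  conj(Y_{8,0})(Ω₁) = -0.19661 + 0.00000j ; Y_{8,0}(Ω₂) = 0.29572 + 0.00000j ; Δ = -0.05814 + 0.00000j
  [+1]  conj(Y_{8,1})(Ω₁) = 0.24358 - 0.31249j ; Y_{8,1}(Ω₂) = -0.21017 + 0.05584j ; Δ = -0.03374 + 0.07928j
  [+2]  conj(Y_{8,2})(Ω₁) = -0.01434 - 0.05698j ; Y_{8,2}(Ω₂) = -0.22482 + 0.12854j ; Δ = 0.01055 + 0.01097j
  [+3]  conj(Y_{8,3})(Ω₁) = 0.41263 + 0.18204j ; Y_{8,3}(Ω₂) = 0.23081 - 0.22791j ; Δ = 0.13673 - 0.05203j
  [+4]  conj(Y_{8,4})(Ω₁) = -0.40261 + 0.21641j ; Y_{8,4}(Ω₂) = 0.03740 - 0.06354j ; Δ = -0.00131 + 0.03368j
  [+5]  conj(Y_{8,5})(Ω₁) = 0.04513 - 0.26468j ; Y_{8,5}(Ω₂) = -0.11105 + 0.39764j ; Δ = 0.10024 + 0.04734j
  [+6]  conj(Y_{8,6})(Ω₁) = 0.07185 + 0.07872j ; Y_{8,6}(Ω₂) = 0.00530 - 0.41963j ; Δ = 0.03341 - 0.02973j
  [+7]  conj(Y_{8,7})(Ω₁) = -0.02893 + 0.00225j ; Y_{8,7}(Ω₂) = 0.05762 + 0.22846j ; Δ = -0.00218 - 0.00648j
  [+8]  conj(Y_{8,8})(Ω₁) = 0.00270 - 0.00408j ; Y_{8,8}(Ω₂) = -0.03630 - 0.06539j ; Δ = -0.00036 - 0.00003j
Σ over m = 0.42852 - 0.00000j; ×(4π/17) → 0.31676 - 0.00000j. Real part: 0.316764

0.316764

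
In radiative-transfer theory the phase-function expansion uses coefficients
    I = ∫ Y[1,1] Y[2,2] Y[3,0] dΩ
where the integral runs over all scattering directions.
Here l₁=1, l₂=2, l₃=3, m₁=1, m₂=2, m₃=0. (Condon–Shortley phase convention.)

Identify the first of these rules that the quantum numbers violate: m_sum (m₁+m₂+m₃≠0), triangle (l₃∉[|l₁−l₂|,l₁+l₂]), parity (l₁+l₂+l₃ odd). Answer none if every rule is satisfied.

azimuthal sum: 1 + 2 + 0 = 3  ✗
1 ≤ 3 ≤ 3 (triangle on l)
L = 1 + 2 + 3 = 6 (even)

m_sum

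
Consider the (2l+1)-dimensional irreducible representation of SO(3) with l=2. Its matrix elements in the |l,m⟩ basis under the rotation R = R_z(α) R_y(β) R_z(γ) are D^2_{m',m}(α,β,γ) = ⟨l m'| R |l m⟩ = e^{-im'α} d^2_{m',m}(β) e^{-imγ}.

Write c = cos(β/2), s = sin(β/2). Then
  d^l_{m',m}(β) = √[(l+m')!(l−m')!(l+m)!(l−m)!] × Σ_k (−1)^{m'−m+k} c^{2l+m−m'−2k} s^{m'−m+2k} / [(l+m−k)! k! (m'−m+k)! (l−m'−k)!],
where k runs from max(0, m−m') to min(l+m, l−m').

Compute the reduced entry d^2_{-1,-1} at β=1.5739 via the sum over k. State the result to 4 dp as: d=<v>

d=-0.5015

d^2_{-1,-1}(β=1.5739) via the finite sum:
Half-angle: c=0.706009, s=0.708203. N=√(1·6·1·6)=6.000000
The bounds max(0,m−m')=0 and min(l+m,l−m')=1 give 2 terms
  k=0: (−1)^0·6.0000/(6)·0.7060^4·0.7082^0 = +0.248451
  k=1: (−1)^1·6.0000/(2)·0.7060^2·0.7082^2 = -0.749993
d^2_{-1,-1}(1.5739) = +0.248451 -0.749993 = -0.501542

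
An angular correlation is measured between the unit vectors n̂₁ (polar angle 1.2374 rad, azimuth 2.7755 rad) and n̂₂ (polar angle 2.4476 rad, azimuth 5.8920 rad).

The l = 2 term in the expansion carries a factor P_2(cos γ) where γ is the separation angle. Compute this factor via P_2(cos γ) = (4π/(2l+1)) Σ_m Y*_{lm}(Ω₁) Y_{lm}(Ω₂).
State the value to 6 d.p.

Expand P_2 via completeness: Σ_{m} conj(Y_{2,m}) at Ω₁ times Y_{2,m} at Ω₂ —
  [-2]  conj(Y_{2,-2})(Ω₁) = 0.25651 - 0.23057j ; Y_{2,-2}(Ω₂) = 0.11208 + 0.11140j ; Δ = 0.05444 + 0.00273j
  [-1]  conj(Y_{2,-1})(Ω₁) = -0.22307 + 0.08552j ; Y_{2,-1}(Ω₂) = -0.35114 - 0.14483j ; Δ = 0.09071 + 0.00228j
  [+0]  conj(Y_{2,0})(Ω₁) = -0.21406 + 0.00000j ; Y_{2,0}(Ω₂) = 0.24370 + 0.00000j ; Δ = -0.05217 + 0.00000j
  [+1]  conj(Y_{2,1})(Ω₁) = 0.22307 + 0.08552j ; Y_{2,1}(Ω₂) = 0.35114 - 0.14483j ; Δ = 0.09071 - 0.00228j
  [+2]  conj(Y_{2,2})(Ω₁) = 0.25651 + 0.23057j ; Y_{2,2}(Ω₂) = 0.11208 - 0.11140j ; Δ = 0.05444 - 0.00273j
Total Σ_m = 0.23813 + 0.00000j. Multiply by 2.513274: 0.59849 + 0.00000j. P_2(cos γ) = 0.598492

0.598492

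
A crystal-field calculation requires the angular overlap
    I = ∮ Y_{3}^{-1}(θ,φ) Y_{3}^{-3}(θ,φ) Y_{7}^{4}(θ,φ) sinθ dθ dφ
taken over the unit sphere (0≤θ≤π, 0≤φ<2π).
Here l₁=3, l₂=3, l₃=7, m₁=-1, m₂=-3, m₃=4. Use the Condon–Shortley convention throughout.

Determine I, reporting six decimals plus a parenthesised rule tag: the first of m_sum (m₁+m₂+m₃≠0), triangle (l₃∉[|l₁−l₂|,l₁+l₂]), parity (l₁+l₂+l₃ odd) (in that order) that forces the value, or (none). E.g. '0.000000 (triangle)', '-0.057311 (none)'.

triangle: need 0≤l₃≤6, have 7; I=0

0.000000 (triangle)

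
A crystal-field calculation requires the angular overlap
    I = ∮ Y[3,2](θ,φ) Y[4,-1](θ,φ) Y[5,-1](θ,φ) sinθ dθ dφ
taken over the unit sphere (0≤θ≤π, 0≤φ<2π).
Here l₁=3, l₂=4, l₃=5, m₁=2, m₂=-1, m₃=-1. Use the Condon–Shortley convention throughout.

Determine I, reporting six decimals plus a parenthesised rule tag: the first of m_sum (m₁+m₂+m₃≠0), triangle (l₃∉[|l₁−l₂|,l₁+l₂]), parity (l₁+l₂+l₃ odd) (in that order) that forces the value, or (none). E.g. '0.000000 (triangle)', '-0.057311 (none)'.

0.138239 (none)

Rules hold: Σm=0, L=12 even, 1≤5≤7.
N = 7·9·11 = 693
Δ = 2!·4!·6!/13! = 1/180180
Racah Σ t=0..2: t=0:+1/576 t=1:−1/144 t=2:+1/576 = -1/288
⇒ 3j(3 4 5; 0 0 0)² = 20/1001, sgn +1
Racah Σ t=0..1: t=0:+1/432 t=1:−1/1152 = 5/3456
⇒ 3j(3 4 5; 2 -1 -1)² = 625/36036, sgn +1
4πI² = N·(3j₀)²·(3jₘ)² = 3125/13013
I = +1·√(0.240144/4π) = 0.13823925
No selection rule forces the value: the integral is nonzero (none).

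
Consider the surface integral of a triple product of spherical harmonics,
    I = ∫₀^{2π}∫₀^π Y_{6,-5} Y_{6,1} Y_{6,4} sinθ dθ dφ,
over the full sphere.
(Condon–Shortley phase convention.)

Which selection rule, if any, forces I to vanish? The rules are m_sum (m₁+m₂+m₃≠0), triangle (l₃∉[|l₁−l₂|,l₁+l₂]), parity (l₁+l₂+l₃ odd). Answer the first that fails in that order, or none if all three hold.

azimuthal sum: -5 + 1 + 4 = 0  ✓
0 ≤ 6 ≤ 12 (triangle on l)  ✓
L = 6 + 6 + 6 = 18 (even)  ✓

none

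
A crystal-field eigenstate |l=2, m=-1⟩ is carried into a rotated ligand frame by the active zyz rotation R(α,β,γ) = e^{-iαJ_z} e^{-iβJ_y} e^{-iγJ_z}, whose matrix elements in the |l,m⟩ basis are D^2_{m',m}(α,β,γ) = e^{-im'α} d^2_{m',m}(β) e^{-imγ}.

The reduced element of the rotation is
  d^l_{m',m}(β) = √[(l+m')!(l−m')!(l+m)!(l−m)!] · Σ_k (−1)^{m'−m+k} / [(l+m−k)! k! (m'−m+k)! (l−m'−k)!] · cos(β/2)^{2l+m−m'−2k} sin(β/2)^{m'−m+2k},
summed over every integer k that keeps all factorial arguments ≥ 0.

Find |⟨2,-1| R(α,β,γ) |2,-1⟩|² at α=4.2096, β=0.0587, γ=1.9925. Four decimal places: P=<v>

P=0.9914

First d^2_{-1,-1}(β=0.0587), then the phase factors e^{-i(-1)α} and e^{-i(-1)γ}:
With c≡cos(β/2)=0.999569 and s≡sin(β/2)=0.029346, N=[1·6·1·6]^{1/2}=6.000000
The bounds max(0,m−m')=0 and min(l+m,l−m')=1 give 2 terms
  k=0: (−1)^0·6.0000/(6)·0.9996^4·0.0293^0 = +0.998278
  k=1: (−1)^1·6.0000/(2)·0.9996^2·0.0293^2 = -0.002581
d^2_{-1,-1}(0.0587) = +0.998278 -0.002581 = +0.995697
|D^2_{-1,-1}|² = |d^2_{-1,-1}(β)|² = (+0.995697)² = 0.991413 (the z-rotation phases have unit modulus)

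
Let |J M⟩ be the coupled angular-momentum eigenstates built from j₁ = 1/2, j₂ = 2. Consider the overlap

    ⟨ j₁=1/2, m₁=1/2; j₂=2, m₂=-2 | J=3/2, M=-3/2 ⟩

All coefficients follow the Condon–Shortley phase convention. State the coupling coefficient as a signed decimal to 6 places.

+√(4/5) = +0.894427

√[4·1!0!3!/5! · 1!0!0!4!0!3!] = √(144/5)
  +(−1)^0/∏(0,1,0,0,0,3)! = 1/6  (running 1/6)
⟨..|..⟩ = √(144/5)·(1/6) = +0.894427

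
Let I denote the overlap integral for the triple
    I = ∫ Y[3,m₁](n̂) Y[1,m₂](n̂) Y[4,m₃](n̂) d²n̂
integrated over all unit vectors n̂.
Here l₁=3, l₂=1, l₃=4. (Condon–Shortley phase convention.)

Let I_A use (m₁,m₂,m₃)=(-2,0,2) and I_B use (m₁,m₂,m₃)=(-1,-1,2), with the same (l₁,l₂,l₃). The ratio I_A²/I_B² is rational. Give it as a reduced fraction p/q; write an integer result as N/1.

4/5

Shared (l₁,l₂,l₃)=(3,1,4): N and (l;000)² cancel in I_A²/I_B².
A: Δ = 0!·6!·2!/9! = 1/252; Racah Σ t=0..0: t=0:+1/120 = 1/120; ⇒ 3j(3 1 4; -2 0 2)² = 1/21, sgn +1
B: Δ = 0!·6!·2!/9! = 1/252; Racah Σ t=0..0: t=0:+1/96 = 1/96; ⇒ 3j(3 1 4; -1 -1 2)² = 5/84, sgn +1
I_A²/I_B² = (1/21)/(5/84) = 4/5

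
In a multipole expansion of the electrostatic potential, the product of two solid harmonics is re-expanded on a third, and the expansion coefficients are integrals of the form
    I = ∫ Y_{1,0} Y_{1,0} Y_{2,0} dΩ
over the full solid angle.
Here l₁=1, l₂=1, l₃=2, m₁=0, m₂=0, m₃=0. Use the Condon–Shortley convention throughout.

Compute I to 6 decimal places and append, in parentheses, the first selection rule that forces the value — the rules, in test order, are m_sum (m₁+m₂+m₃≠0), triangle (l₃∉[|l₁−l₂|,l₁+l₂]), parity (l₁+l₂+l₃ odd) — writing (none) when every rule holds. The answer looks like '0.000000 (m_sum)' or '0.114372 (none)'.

0.252313 (none)

Checks pass: Σm=0; 4 even; l₃=2∈[0,2].
(2·1+1)(2·1+1)(2·2+1) = 45
Δ: 0! 2! 2! / 5! → 1/30
sum: t=0:+1/1 = 1/1
3j²(1 1 2; 0 0 0) = Δ·Π!·Σ² = 2/15  (sign +1)
(m-triple is (0,0,0) — same symbol as above.)
combine: 4πI² = 45·2/15·2/15 = 4/5
take √, sign +1: I = 0.25231325
No selection rule forces the value: the integral is nonzero (none).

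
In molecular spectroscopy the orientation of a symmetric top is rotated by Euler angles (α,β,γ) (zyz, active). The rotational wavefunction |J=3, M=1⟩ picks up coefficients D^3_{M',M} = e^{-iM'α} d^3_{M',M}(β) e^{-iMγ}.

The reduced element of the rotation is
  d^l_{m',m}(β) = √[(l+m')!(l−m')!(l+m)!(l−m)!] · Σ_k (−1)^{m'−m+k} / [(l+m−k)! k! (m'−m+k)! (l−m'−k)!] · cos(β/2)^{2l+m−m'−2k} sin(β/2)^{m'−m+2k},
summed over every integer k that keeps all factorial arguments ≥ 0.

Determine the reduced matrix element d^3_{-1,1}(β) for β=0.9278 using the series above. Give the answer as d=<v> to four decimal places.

d=0.5200

d^3_{-1,1}(β=0.9278) via the finite sum:
With c≡cos(β/2)=0.894314 and s≡sin(β/2)=0.447439, N=[2·24·24·2]^{1/2}=48.000000
Admissible k: 2..4 (factorial args all ≥0)
  k=2: (−1)^0·48.0000/(8)·0.8943^4·0.4474^2 = +0.768387
  k=3: (−1)^1·48.0000/(6)·0.8943^2·0.4474^4 = -0.256453
  k=4: (−1)^2·48.0000/(48)·0.8943^0·0.4474^6 = +0.008024
d^3_{-1,1}(0.9278) = +0.768387 -0.256453 +0.008024 = +0.519959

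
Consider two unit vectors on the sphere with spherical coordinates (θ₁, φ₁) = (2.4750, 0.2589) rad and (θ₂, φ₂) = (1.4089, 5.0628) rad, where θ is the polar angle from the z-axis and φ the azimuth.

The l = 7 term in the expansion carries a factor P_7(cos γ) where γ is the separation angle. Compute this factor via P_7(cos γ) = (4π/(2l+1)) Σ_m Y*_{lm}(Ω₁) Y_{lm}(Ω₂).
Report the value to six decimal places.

Addition theorem: P_7(cos γ) = (4π/15) Σ_m Y*_{lm}(Ω₁) Y_{lm}(Ω₂), m = −7…7:
  [-7]  conj(Y_{7,-7})(Ω₁) = -0.00413 + 0.01678j ; Y_{7,-7}(Ω₂) = -0.28982 + 0.35208j ; Δ = -0.00471 - 0.00632j
  [-6]  conj(Y_{7,-6})(Ω₁) = -0.00143 - 0.08215j ; Y_{7,-6}(Ω₂) = 0.14128 + 0.24021j ; Δ = 0.01953 - 0.01195j
  [-5]  conj(Y_{7,-5})(Ω₁) = 0.06359 + 0.22427j ; Y_{7,-5}(Ω₂) = -0.22379 + 0.04101j ; Δ = -0.02343 - 0.04758j
  [-4]  conj(Y_{7,-4})(Ω₁) = -0.21626 - 0.36473j ; Y_{7,-4}(Ω₂) = -0.05030 + 0.29450j ; Δ = 0.11829 - 0.04534j
  [-3]  conj(Y_{7,-3})(Ω₁) = 0.31323 + 0.30783j ; Y_{7,-3}(Ω₂) = -0.12755 - 0.07296j ; Δ = -0.01749 - 0.06212j
  [-2]  conj(Y_{7,-2})(Ω₁) = -0.06595 - 0.03757j ; Y_{7,-2}(Ω₂) = -0.22978 + 0.19386j ; Δ = 0.02244 - 0.00415j
  [-1]  conj(Y_{7,-1})(Ω₁) = -0.35774 - 0.09475j ; Y_{7,-1}(Ω₂) = -0.03936 - 0.10770j ; Δ = 0.00388 + 0.04226j
  [+0]  conj(Y_{7,0})(Ω₁) = 0.20025 + 0.00000j ; Y_{7,0}(Ω₂) = -0.30022 + 0.00000j ; Δ = -0.06012 + 0.00000j
  [+1]  conj(Y_{7,1})(Ω₁) = 0.35774 - 0.09475j ; Y_{7,1}(Ω₂) = 0.03936 - 0.10770j ; Δ = 0.00388 - 0.04226j
  [+2]  conj(Y_{7,2})(Ω₁) = -0.06595 + 0.03757j ; Y_{7,2}(Ω₂) = -0.22978 - 0.19386j ; Δ = 0.02244 + 0.00415j
  [+3]  conj(Y_{7,3})(Ω₁) = -0.31323 + 0.30783j ; Y_{7,3}(Ω₂) = 0.12755 - 0.07296j ; Δ = -0.01749 + 0.06212j
  [+4]  conj(Y_{7,4})(Ω₁) = -0.21626 + 0.36473j ; Y_{7,4}(Ω₂) = -0.05030 - 0.29450j ; Δ = 0.11829 + 0.04534j
  [+5]  conj(Y_{7,5})(Ω₁) = -0.06359 + 0.22427j ; Y_{7,5}(Ω₂) = 0.22379 + 0.04101j ; Δ = -0.02343 + 0.04758j
  [+6]  conj(Y_{7,6})(Ω₁) = -0.00143 + 0.08215j ; Y_{7,6}(Ω₂) = 0.14128 - 0.24021j ; Δ = 0.01953 + 0.01195j
  [+7]  conj(Y_{7,7})(Ω₁) = 0.00413 + 0.01678j ; Y_{7,7}(Ω₂) = 0.28982 + 0.35208j ; Δ = -0.00471 + 0.00632j
Accumulated sum 0.17689 + 0.00000j; after 4π/(2l+1) scaling, 0.14819 + 0.00000j ⇒ P_7 = 0.148192

0.148192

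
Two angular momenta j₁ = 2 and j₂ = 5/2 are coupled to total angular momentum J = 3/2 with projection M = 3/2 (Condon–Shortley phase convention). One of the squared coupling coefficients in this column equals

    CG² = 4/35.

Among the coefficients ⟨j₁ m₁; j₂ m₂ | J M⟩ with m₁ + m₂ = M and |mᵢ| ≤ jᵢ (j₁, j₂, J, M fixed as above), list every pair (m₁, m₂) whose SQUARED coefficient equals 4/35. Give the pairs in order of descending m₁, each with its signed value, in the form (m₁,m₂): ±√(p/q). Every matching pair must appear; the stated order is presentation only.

Admissible pairs with m₁+m₂ = M = 3/2: (-1,5/2), (0,3/2), (1,1/2), (2,-1/2)
  (m₁,m₂)=(2,-1/2): CG² = 4/35, CG = +√(4/35)   ← matches the target
  (m₁,m₂)=(1,1/2): CG² = 9/35, CG = −√(9/35)
  (m₁,m₂)=(0,3/2): CG² = 12/35, CG = +√(12/35)
  (m₁,m₂)=(-1,5/2): CG² = 2/7, CG = −√(2/7)
Pairs with CG² = 4/35: (2,-1/2): +√(4/35)

(2,-1/2): +√(4/35)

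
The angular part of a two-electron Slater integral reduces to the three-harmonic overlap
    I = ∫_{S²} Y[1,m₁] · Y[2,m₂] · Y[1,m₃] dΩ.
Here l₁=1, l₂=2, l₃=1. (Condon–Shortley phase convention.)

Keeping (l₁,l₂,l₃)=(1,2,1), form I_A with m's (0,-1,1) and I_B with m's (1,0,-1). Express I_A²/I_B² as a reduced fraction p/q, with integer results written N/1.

3/1

Same 1,2,1: normalisation and zero-m 3j drop out of the ratio.
A: Δ: 2! 0! 2! / 5! → 1/30; sum: t=1:−1/2 = -1/2; 3j²(1 2 1; 0 -1 1) = Δ·Π!·Σ² = 1/10  (sign -1)
B: Δ: 2! 0! 2! / 5! → 1/30; sum: t=0:+1/4 = 1/4; 3j²(1 2 1; 1 0 -1) = Δ·Π!·Σ² = 1/30  (sign +1)
I_A²/I_B² = (1/10)/(1/30) = 3/1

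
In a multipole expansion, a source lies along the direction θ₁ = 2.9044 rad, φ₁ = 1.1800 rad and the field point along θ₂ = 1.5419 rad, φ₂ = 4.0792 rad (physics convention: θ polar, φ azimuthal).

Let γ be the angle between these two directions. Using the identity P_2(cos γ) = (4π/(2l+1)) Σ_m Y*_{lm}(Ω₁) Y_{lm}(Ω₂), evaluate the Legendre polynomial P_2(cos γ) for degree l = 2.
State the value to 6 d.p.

Term-by-term m-sum for l=2 (normalisation 4π/5 = 2.513274):
  [-2]  conj(Y_{2,-2})(Ω₁) = -0.015138+0.015023i ; Y_{2,-2}(Ω₂) = -0.115685-0.368206i ; Δ = +0.007283+0.003836i
  [-1]  conj(Y_{2,-1})(Ω₁) = -0.067213-0.163144i ; Y_{2,-1}(Ω₂) = -0.013202+0.017986i ; Δ = +0.003822+0.000945i
  [+0]  conj(Y_{2,0})(Ω₁) = +0.578542-0.000000i ; Y_{2,0}(Ω₂) = -0.314602+0.000000i ; Δ = -0.182010+0.000000i
  [+1]  conj(Y_{2,1})(Ω₁) = +0.067213-0.163144i ; Y_{2,1}(Ω₂) = +0.013202+0.017986i ; Δ = +0.003822-0.000945i
  [+2]  conj(Y_{2,2})(Ω₁) = -0.015138-0.015023i ; Y_{2,2}(Ω₂) = -0.115685+0.368206i ; Δ = +0.007283-0.003836i
Total Σ_m = -0.159801+0.000000i. Multiply by 2.513274: -0.401624+0.000000i. P_2(cos γ) = -0.401624

-0.401624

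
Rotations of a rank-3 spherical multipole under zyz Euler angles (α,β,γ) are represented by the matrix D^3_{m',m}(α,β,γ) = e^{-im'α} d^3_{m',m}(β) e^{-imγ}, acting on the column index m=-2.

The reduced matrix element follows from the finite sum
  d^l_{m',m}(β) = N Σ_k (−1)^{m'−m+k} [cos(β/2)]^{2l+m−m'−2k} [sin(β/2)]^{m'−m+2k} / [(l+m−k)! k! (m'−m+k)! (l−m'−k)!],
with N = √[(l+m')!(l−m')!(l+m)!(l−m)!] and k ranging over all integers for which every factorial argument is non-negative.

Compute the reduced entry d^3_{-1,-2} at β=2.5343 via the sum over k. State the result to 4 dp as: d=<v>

d^3_{-1,-2}(β=2.5343) via the finite sum:
With c≡cos(β/2)=0.299002 and s≡sin(β/2)=0.954253, N=[2·24·1·120]^{1/2}=75.894664
Admissible k: 0..1 (factorial args all ≥0)
  k=0: (−1)^1·75.8947/(24)·0.2990^5·0.9543^1 = -0.007212
  k=1: (−1)^2·75.8947/(12)·0.2990^3·0.9543^3 = +0.146906
d^3_{-1,-2}(2.5343) = -0.007212 +0.146906 = +0.139695

d=0.1397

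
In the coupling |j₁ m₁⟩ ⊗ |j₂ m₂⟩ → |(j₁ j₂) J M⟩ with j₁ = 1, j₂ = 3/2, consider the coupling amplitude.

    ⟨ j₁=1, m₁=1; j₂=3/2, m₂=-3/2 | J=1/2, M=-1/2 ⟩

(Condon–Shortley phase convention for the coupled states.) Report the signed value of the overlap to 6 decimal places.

√[2·2!0!1!/4! · 2!0!0!3!0!1!] = √(2)
  +(−1)^0/∏(0,2,0,0,0,1)! = 1/2  (running 1/2)
⟨..|..⟩ = √(2)·(1/2) = +0.707107

+√(1/2) = +0.707107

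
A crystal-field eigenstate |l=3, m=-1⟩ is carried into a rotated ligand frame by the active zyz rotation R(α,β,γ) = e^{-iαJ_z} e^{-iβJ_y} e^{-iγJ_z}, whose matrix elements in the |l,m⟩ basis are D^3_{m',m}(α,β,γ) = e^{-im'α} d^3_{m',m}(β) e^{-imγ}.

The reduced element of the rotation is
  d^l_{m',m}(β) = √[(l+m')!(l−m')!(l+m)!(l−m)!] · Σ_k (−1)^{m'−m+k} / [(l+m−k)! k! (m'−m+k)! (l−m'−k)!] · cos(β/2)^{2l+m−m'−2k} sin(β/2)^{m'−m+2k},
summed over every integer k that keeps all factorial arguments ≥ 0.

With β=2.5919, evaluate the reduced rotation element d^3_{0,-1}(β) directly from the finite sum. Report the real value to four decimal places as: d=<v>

d=-0.5962

d^3_{0,-1}(β=2.5919) via the finite sum:
With c≡cos(β/2)=0.271399 and s≡sin(β/2)=0.962467, N=[6·6·2·24]^{1/2}=41.569219
The bounds max(0,m−m')=0 and min(l+m,l−m')=2 give 3 terms
  k=0: (−1)^1·41.5692/(12)·0.2714^5·0.9625^1 = -0.004909
  k=1: (−1)^2·41.5692/(4)·0.2714^3·0.9625^3 = +0.185223
  k=2: (−1)^3·41.5692/(12)·0.2714^1·0.9625^5 = -0.776476
d^3_{0,-1}(2.5919) = -0.004909 +0.185223 -0.776476 = -0.596162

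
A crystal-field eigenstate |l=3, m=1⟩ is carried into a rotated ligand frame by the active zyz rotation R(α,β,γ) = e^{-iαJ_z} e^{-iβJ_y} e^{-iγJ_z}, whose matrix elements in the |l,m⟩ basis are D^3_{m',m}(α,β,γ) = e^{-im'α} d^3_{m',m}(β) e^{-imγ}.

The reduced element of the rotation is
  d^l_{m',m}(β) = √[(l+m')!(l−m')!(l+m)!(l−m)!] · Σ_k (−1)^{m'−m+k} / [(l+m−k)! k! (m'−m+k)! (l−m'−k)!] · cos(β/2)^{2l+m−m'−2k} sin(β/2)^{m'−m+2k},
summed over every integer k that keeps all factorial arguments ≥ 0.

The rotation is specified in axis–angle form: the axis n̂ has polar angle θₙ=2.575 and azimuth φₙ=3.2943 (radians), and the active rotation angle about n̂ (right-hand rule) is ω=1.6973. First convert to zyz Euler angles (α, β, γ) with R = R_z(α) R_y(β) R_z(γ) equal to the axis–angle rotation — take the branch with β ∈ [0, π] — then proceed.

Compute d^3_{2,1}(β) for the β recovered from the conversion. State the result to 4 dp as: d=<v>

Axis–angle → zyz. n̂ = (sinθₙcosφₙ, sinθₙsinφₙ, cosθₙ) = (-0.530514, -0.081649, -0.843735), ω = 1.6973.
R = I cosω + sinω [n̂]ₓ + (1−cosω) n̂n̂ᵀ gives
  R = [+0.190787, +0.885774, +0.423090; -0.788212, -0.118659, +0.603856; +0.585083, -0.448693, +0.675538]
β = atan2(√(R₁₃²+R₂₃²), R₃₃) = 0.829102; α = atan2(R₂₃, R₁₃) mod 2π = 0.959636; γ = atan2(R₃₂, −R₃₁) mod 2π = 3.795814
d^3_{2,1}(β=0.8291) via the finite sum:
Half-angle: c=0.915297, s=0.402779. N=√(120·1·24·2)=75.894664
The bounds max(0,m−m')=0 and min(l+m,l−m')=1 give 2 terms
  k=0: (−1)^1·75.8947/(24)·0.9153^5·0.4028^1 = -0.818234
  k=1: (−1)^2·75.8947/(12)·0.9153^3·0.4028^3 = +0.316896
d^3_{2,1}(0.8291) = -0.818234 +0.316896 = -0.501338

d=-0.5013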